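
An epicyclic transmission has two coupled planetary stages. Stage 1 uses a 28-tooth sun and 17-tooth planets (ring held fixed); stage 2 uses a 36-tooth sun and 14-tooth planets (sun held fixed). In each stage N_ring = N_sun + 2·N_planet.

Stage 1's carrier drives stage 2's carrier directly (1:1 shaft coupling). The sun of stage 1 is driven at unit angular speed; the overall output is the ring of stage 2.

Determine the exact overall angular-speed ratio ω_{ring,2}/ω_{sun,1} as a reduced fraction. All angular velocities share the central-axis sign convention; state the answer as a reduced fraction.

Stage 1: N_ring = 28 + 2·17 = 62
Stage 1: 28(ω_s−ω_c) = −62(ω_r−ω_c),  ω_r=0, ω_s=1
Stage 1: 28(1−ω_c) = −62(0−ω_c)  ⇒  90ω_c = 28  ⇒  ω_c = 14/45
  ⇒ ω_c¹/ω_s¹ = 14/45
Stage 2: N_ring = 36 + 2·14 = 64
Stage 2: 36(ω_s−ω_c) = −64(ω_r−ω_c),  ω_s=0, ω_c=1
Stage 2: ω_r = 1 − (36/64)(0−1) = 25/16
  ⇒ ω_r²/ω_c² = 25/16
Coupling ω_c² = ω_c¹ ⇒ overall = 14/45 × 25/16 = 35/72

35/72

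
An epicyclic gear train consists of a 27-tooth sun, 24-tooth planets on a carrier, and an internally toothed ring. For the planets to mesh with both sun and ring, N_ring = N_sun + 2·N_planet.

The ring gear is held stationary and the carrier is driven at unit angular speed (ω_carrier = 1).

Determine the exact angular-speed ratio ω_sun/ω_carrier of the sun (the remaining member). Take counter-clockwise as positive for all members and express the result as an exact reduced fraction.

34/9

N_ring = 27 + 2·24 = 75
27(ω_s−ω_c) = −75(ω_r−ω_c),  ω_r=0, ω_c=1
ω_s = 1 − (75/27)(0−1) = 34/9
ω_s/ω_c = 34/9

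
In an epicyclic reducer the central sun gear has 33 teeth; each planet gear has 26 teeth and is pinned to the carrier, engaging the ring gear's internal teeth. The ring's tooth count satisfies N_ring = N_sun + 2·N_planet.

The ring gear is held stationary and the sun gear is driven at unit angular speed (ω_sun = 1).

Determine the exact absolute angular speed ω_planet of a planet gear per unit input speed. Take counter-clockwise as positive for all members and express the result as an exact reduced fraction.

N_ring = 33 + 2·26 = 85
33(ω_s−ω_c) = −85(ω_r−ω_c),  ω_r=0, ω_s=1
33(1−ω_c) = −85(0−ω_c)  ⇒  118ω_c = 33  ⇒  ω_c = 33/118
sun–planet: 33·(1−33/118) = −26·(ω_p−ω_c)  ⇒  ω_p−ω_c = −(33/26)·(85/118) = -2805/3068
ω_p = 33/118 − 2805/3068 = -33/52

-33/52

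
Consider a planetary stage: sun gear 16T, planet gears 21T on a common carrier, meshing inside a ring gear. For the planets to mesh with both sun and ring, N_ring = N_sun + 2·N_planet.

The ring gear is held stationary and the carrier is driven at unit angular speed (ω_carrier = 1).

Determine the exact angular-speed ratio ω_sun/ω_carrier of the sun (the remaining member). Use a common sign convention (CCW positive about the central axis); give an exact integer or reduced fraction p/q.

N_ring = 16 + 2·21 = 58
16(ω_s−ω_c) = −58(ω_r−ω_c),  ω_r=0, ω_c=1
ω_s = 1 − (58/16)(0−1) = 37/8
ω_s/ω_c = 37/8

37/8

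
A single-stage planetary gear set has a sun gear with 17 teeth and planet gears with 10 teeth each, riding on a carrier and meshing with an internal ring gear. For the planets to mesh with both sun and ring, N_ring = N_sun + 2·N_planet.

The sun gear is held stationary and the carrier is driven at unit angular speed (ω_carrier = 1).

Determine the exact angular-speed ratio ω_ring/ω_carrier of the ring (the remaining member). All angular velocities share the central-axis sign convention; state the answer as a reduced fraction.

N_ring = 17 + 2·10 = 37
17(ω_s−ω_c) = −37(ω_r−ω_c),  ω_s=0, ω_c=1
ω_r = 1 − (17/37)(0−1) = 54/37
ω_r/ω_c = 54/37

54/37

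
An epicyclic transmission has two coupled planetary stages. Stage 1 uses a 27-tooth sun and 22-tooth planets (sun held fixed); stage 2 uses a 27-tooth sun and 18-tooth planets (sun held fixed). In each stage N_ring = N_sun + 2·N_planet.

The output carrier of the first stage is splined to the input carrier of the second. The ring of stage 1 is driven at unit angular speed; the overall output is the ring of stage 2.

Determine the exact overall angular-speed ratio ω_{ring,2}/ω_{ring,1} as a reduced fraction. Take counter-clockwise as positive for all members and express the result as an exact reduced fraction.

Stage 1: N_ring = 27 + 2·22 = 71
Stage 1: 27(ω_s−ω_c) = −71(ω_r−ω_c),  ω_s=0, ω_r=1
Stage 1: 27(0−ω_c) = −71(1−ω_c)  ⇒  98ω_c = 71  ⇒  ω_c = 71/98
  ⇒ ω_c¹/ω_r¹ = 71/98
Stage 2: N_ring = 27 + 2·18 = 63
Stage 2: 27(ω_s−ω_c) = −63(ω_r−ω_c),  ω_s=0, ω_c=1
Stage 2: ω_r = 1 − (27/63)(0−1) = 10/7
  ⇒ ω_r²/ω_c² = 10/7
Coupling ω_c² = ω_c¹ ⇒ overall = 71/98 × 10/7 = 355/343

355/343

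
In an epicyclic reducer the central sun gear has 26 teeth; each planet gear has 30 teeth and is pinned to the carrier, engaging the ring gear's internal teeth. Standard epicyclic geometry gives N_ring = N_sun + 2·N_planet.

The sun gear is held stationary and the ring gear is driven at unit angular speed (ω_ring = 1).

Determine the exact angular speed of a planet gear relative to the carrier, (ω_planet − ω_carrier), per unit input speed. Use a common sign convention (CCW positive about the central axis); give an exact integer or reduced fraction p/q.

559/840

N_ring = 26 + 2·30 = 86
26(ω_s−ω_c) = −86(ω_r−ω_c),  ω_s=0, ω_r=1
26(0−ω_c) = −86(1−ω_c)  ⇒  112ω_c = 86  ⇒  ω_c = 43/56
sun–planet: 26·(0−43/56) = −30·(ω_p−ω_c)  ⇒  ω_p−ω_c = −(26/30)·(-43/56) = 559/840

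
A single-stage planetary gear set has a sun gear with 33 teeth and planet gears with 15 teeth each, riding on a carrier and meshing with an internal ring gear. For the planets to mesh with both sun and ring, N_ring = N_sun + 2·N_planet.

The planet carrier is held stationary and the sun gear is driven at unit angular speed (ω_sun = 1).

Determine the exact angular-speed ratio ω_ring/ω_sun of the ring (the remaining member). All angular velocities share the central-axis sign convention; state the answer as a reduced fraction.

-11/21

N_ring = 33 + 2·15 = 63
33(ω_s−ω_c) = −63(ω_r−ω_c),  ω_c=0, ω_s=1
ω_r = 0 − (33/63)(1−0) = -11/21
ω_r/ω_s = -11/21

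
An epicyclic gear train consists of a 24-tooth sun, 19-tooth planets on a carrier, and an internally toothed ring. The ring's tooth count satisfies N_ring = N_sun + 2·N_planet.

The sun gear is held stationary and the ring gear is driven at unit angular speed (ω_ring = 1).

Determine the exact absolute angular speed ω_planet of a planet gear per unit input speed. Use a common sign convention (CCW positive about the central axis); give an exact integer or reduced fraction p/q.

N_ring = 24 + 2·19 = 62
24(ω_s−ω_c) = −62(ω_r−ω_c),  ω_s=0, ω_r=1
24(0−ω_c) = −62(1−ω_c)  ⇒  86ω_c = 62  ⇒  ω_c = 31/43
sun–planet: 24·(0−31/43) = −19·(ω_p−ω_c)  ⇒  ω_p−ω_c = −(24/19)·(-31/43) = 744/817
ω_p = 31/43 + 744/817 = 31/19

31/19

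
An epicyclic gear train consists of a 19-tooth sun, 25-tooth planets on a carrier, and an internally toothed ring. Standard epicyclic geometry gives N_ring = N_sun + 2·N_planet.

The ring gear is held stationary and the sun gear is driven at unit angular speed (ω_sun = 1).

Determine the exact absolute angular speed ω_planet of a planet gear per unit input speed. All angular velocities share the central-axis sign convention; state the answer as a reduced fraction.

N_ring = 19 + 2·25 = 69
19(ω_s−ω_c) = −69(ω_r−ω_c),  ω_r=0, ω_s=1
19(1−ω_c) = −69(0−ω_c)  ⇒  88ω_c = 19  ⇒  ω_c = 19/88
sun–planet: 19·(1−19/88) = −25·(ω_p−ω_c)  ⇒  ω_p−ω_c = −(19/25)·(69/88) = -1311/2200
ω_p = 19/88 − 1311/2200 = -19/50

-19/50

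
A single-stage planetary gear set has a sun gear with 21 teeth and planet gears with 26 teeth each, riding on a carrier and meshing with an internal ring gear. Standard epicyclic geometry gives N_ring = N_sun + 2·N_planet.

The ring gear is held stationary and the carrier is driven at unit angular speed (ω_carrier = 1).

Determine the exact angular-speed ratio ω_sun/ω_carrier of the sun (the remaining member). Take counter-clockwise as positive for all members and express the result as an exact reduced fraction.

94/21

N_ring = 21 + 2·26 = 73
21(ω_s−ω_c) = −73(ω_r−ω_c),  ω_r=0, ω_c=1
ω_s = 1 − (73/21)(0−1) = 94/21
ω_s/ω_c = 94/21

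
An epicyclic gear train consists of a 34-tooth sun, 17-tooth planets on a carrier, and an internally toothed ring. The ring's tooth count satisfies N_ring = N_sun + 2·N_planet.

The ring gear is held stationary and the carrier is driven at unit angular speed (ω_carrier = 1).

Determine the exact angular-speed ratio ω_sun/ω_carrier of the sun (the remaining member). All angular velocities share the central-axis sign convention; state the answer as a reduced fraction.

3

N_ring = 34 + 2·17 = 68
34(ω_s−ω_c) = −68(ω_r−ω_c),  ω_r=0, ω_c=1
ω_s = 1 − (68/34)(0−1) = 3
ω_s/ω_c = 3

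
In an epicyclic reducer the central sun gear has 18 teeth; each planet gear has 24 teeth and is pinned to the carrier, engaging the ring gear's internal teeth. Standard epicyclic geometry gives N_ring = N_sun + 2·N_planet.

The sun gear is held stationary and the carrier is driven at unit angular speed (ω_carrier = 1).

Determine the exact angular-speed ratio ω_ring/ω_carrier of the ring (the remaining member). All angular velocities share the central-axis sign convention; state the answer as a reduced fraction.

14/11

N_ring = 18 + 2·24 = 66
18(ω_s−ω_c) = −66(ω_r−ω_c),  ω_s=0, ω_c=1
ω_r = 1 − (18/66)(0−1) = 14/11
ω_r/ω_c = 14/11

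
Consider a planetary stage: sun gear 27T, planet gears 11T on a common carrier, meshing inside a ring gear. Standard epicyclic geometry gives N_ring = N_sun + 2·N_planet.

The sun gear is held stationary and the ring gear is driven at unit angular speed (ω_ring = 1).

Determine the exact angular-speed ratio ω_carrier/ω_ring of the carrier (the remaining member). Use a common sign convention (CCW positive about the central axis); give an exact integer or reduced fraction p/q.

N_ring = 27 + 2·11 = 49
27(ω_s−ω_c) = −49(ω_r−ω_c),  ω_s=0, ω_r=1
27(0−ω_c) = −49(1−ω_c)  ⇒  76ω_c = 49  ⇒  ω_c = 49/76
ω_c/ω_r = 49/76

49/76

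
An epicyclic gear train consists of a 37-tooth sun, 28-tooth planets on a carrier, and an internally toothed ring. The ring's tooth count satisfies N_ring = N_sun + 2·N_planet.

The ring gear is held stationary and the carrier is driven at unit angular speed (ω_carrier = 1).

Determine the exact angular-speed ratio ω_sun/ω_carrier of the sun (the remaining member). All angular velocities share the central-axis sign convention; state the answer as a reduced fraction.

130/37

N_ring = 37 + 2·28 = 93
37(ω_s−ω_c) = −93(ω_r−ω_c),  ω_r=0, ω_c=1
ω_s = 1 − (93/37)(0−1) = 130/37
ω_s/ω_c = 130/37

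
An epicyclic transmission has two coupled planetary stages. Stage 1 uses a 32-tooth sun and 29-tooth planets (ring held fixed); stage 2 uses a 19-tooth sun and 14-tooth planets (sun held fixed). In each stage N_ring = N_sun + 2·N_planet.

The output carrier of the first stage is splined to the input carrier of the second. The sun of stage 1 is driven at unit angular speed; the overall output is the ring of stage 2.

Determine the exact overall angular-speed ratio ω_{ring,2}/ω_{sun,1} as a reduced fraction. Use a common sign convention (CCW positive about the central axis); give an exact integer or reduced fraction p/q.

Stage 1: N_ring = 32 + 2·29 = 90
Stage 1: 32(ω_s−ω_c) = −90(ω_r−ω_c),  ω_r=0, ω_s=1
Stage 1: 32(1−ω_c) = −90(0−ω_c)  ⇒  122ω_c = 32  ⇒  ω_c = 16/61
  ⇒ ω_c¹/ω_s¹ = 16/61
Stage 2: N_ring = 19 + 2·14 = 47
Stage 2: 19(ω_s−ω_c) = −47(ω_r−ω_c),  ω_s=0, ω_c=1
Stage 2: ω_r = 1 − (19/47)(0−1) = 66/47
  ⇒ ω_r²/ω_c² = 66/47
Coupling ω_c² = ω_c¹ ⇒ overall = 16/61 × 66/47 = 1056/2867

1056/2867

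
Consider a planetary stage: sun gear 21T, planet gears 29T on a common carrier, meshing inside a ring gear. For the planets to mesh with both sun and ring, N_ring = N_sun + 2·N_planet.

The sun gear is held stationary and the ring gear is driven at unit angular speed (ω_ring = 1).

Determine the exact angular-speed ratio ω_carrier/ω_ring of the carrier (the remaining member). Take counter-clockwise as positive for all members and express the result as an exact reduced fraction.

79/100

N_ring = 21 + 2·29 = 79
21(ω_s−ω_c) = −79(ω_r−ω_c),  ω_s=0, ω_r=1
21(0−ω_c) = −79(1−ω_c)  ⇒  100ω_c = 79  ⇒  ω_c = 79/100
ω_c/ω_r = 79/100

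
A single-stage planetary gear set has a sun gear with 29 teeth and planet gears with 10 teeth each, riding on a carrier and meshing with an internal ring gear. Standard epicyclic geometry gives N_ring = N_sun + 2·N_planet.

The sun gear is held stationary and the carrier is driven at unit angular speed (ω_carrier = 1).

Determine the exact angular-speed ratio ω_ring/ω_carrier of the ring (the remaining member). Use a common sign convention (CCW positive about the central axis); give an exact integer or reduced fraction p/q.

N_ring = 29 + 2·10 = 49
29(ω_s−ω_c) = −49(ω_r−ω_c),  ω_s=0, ω_c=1
ω_r = 1 − (29/49)(0−1) = 78/49
ω_r/ω_c = 78/49

78/49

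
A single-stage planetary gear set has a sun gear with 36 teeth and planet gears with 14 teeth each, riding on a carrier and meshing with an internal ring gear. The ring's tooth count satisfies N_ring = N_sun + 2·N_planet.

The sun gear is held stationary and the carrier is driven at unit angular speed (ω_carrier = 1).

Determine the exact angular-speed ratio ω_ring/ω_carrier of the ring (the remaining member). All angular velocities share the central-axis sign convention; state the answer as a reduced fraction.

N_ring = 36 + 2·14 = 64
36(ω_s−ω_c) = −64(ω_r−ω_c),  ω_s=0, ω_c=1
ω_r = 1 − (36/64)(0−1) = 25/16
ω_r/ω_c = 25/16

25/16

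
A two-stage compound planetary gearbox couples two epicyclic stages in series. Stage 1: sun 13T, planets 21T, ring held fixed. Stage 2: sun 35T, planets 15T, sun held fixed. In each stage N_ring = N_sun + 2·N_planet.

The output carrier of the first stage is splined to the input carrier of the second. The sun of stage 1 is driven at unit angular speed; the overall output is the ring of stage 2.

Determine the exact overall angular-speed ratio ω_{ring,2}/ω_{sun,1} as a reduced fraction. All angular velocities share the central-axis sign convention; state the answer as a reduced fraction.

5/17

Stage 1: N_ring = 13 + 2·21 = 55
Stage 1: 13(ω_s−ω_c) = −55(ω_r−ω_c),  ω_r=0, ω_s=1
Stage 1: 13(1−ω_c) = −55(0−ω_c)  ⇒  68ω_c = 13  ⇒  ω_c = 13/68
  ⇒ ω_c¹/ω_s¹ = 13/68
Stage 2: N_ring = 35 + 2·15 = 65
Stage 2: 35(ω_s−ω_c) = −65(ω_r−ω_c),  ω_s=0, ω_c=1
Stage 2: ω_r = 1 − (35/65)(0−1) = 20/13
  ⇒ ω_r²/ω_c² = 20/13
Coupling ω_c² = ω_c¹ ⇒ overall = 13/68 × 20/13 = 5/17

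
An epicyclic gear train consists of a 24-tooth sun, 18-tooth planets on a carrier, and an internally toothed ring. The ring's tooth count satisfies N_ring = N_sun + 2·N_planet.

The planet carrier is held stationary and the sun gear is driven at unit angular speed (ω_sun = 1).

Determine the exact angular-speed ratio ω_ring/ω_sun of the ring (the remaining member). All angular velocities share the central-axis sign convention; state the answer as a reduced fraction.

N_ring = 24 + 2·18 = 60
24(ω_s−ω_c) = −60(ω_r−ω_c),  ω_c=0, ω_s=1
ω_r = 0 − (24/60)(1−0) = -2/5
ω_r/ω_s = -2/5

-2/5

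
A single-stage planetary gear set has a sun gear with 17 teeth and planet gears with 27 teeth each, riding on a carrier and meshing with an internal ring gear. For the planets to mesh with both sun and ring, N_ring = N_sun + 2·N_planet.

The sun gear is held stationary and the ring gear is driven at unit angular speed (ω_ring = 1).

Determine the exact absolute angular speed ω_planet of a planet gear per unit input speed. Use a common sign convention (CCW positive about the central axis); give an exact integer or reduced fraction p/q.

71/54

N_ring = 17 + 2·27 = 71
17(ω_s−ω_c) = −71(ω_r−ω_c),  ω_s=0, ω_r=1
17(0−ω_c) = −71(1−ω_c)  ⇒  88ω_c = 71  ⇒  ω_c = 71/88
sun–planet: 17·(0−71/88) = −27·(ω_p−ω_c)  ⇒  ω_p−ω_c = −(17/27)·(-71/88) = 1207/2376
ω_p = 71/88 + 1207/2376 = 71/54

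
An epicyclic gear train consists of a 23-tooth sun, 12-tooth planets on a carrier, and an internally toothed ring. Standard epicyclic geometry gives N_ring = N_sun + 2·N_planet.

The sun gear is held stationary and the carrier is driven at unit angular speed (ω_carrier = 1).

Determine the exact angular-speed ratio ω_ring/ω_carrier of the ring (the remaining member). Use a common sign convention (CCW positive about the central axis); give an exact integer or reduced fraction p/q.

N_ring = 23 + 2·12 = 47
23(ω_s−ω_c) = −47(ω_r−ω_c),  ω_s=0, ω_c=1
ω_r = 1 − (23/47)(0−1) = 70/47
ω_r/ω_c = 70/47

70/47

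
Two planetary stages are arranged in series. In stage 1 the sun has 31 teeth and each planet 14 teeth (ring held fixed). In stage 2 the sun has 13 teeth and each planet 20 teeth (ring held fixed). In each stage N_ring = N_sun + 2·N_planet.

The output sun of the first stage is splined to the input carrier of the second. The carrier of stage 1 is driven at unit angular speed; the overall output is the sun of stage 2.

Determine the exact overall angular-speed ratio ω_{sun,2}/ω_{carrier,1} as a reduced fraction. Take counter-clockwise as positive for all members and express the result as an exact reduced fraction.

Stage 1: N_ring = 31 + 2·14 = 59
Stage 1: 31(ω_s−ω_c) = −59(ω_r−ω_c),  ω_r=0, ω_c=1
Stage 1: ω_s = 1 − (59/31)(0−1) = 90/31
  ⇒ ω_s¹/ω_c¹ = 90/31
Stage 2: N_ring = 13 + 2·20 = 53
Stage 2: 13(ω_s−ω_c) = −53(ω_r−ω_c),  ω_r=0, ω_c=1
Stage 2: ω_s = 1 − (53/13)(0−1) = 66/13
  ⇒ ω_s²/ω_c² = 66/13
Coupling ω_c² = ω_s¹ ⇒ overall = 90/31 × 66/13 = 5940/403

5940/403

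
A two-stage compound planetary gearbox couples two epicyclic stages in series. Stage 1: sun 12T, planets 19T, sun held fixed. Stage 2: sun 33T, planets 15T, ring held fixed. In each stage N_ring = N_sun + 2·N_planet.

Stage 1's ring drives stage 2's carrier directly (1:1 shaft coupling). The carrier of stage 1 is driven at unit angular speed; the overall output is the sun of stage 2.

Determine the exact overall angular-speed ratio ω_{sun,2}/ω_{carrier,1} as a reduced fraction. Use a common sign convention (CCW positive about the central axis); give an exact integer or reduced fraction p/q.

Stage 1: N_ring = 12 + 2·19 = 50
Stage 1: 12(ω_s−ω_c) = −50(ω_r−ω_c),  ω_s=0, ω_c=1
Stage 1: ω_r = 1 − (12/50)(0−1) = 31/25
  ⇒ ω_r¹/ω_c¹ = 31/25
Stage 2: N_ring = 33 + 2·15 = 63
Stage 2: 33(ω_s−ω_c) = −63(ω_r−ω_c),  ω_r=0, ω_c=1
Stage 2: ω_s = 1 − (63/33)(0−1) = 32/11
  ⇒ ω_s²/ω_c² = 32/11
Coupling ω_c² = ω_r¹ ⇒ overall = 31/25 × 32/11 = 992/275

992/275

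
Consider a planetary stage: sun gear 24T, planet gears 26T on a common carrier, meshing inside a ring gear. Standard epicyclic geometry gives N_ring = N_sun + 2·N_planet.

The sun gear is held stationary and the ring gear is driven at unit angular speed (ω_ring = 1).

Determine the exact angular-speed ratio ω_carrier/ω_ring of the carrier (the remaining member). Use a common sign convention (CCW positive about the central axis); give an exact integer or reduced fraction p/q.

N_ring = 24 + 2·26 = 76
24(ω_s−ω_c) = −76(ω_r−ω_c),  ω_s=0, ω_r=1
24(0−ω_c) = −76(1−ω_c)  ⇒  100ω_c = 76  ⇒  ω_c = 19/25
ω_c/ω_r = 19/25

19/25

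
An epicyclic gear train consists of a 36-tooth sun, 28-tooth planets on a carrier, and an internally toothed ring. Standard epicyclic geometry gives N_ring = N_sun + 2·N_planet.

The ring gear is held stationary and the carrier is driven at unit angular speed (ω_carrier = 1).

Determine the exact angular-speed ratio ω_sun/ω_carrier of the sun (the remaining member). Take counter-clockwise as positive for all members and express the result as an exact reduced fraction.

32/9

N_ring = 36 + 2·28 = 92
36(ω_s−ω_c) = −92(ω_r−ω_c),  ω_r=0, ω_c=1
ω_s = 1 − (92/36)(0−1) = 32/9
ω_s/ω_c = 32/9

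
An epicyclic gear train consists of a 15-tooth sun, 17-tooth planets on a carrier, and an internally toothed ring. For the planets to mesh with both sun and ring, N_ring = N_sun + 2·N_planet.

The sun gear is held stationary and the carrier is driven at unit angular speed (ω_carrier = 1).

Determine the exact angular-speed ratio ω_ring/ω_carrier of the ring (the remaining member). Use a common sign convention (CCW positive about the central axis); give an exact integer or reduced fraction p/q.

N_ring = 15 + 2·17 = 49
15(ω_s−ω_c) = −49(ω_r−ω_c),  ω_s=0, ω_c=1
ω_r = 1 − (15/49)(0−1) = 64/49
ω_r/ω_c = 64/49

64/49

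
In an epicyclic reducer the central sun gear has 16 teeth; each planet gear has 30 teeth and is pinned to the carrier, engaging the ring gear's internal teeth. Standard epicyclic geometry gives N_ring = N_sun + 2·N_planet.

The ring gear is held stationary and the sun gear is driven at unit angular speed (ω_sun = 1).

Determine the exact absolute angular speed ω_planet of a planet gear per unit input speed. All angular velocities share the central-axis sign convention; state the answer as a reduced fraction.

-4/15

N_ring = 16 + 2·30 = 76
16(ω_s−ω_c) = −76(ω_r−ω_c),  ω_r=0, ω_s=1
16(1−ω_c) = −76(0−ω_c)  ⇒  92ω_c = 16  ⇒  ω_c = 4/23
sun–planet: 16·(1−4/23) = −30·(ω_p−ω_c)  ⇒  ω_p−ω_c = −(16/30)·(19/23) = -152/345
ω_p = 4/23 − 152/345 = -4/15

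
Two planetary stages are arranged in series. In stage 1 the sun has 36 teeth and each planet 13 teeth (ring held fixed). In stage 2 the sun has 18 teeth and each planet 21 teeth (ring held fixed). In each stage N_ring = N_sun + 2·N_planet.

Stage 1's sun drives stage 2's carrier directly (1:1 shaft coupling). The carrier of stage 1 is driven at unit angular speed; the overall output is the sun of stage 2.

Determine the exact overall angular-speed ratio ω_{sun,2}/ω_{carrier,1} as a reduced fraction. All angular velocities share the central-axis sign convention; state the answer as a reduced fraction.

637/54

Stage 1: N_ring = 36 + 2·13 = 62
Stage 1: 36(ω_s−ω_c) = −62(ω_r−ω_c),  ω_r=0, ω_c=1
Stage 1: ω_s = 1 − (62/36)(0−1) = 49/18
  ⇒ ω_s¹/ω_c¹ = 49/18
Stage 2: N_ring = 18 + 2·21 = 60
Stage 2: 18(ω_s−ω_c) = −60(ω_r−ω_c),  ω_r=0, ω_c=1
Stage 2: ω_s = 1 − (60/18)(0−1) = 13/3
  ⇒ ω_s²/ω_c² = 13/3
Coupling ω_c² = ω_s¹ ⇒ overall = 49/18 × 13/3 = 637/54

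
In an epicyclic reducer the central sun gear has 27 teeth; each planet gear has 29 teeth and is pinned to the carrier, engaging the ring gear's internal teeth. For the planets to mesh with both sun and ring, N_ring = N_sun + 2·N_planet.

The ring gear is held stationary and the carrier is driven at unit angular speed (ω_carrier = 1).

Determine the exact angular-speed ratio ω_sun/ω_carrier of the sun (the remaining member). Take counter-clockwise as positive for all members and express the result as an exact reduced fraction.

112/27

N_ring = 27 + 2·29 = 85
27(ω_s−ω_c) = −85(ω_r−ω_c),  ω_r=0, ω_c=1
ω_s = 1 − (85/27)(0−1) = 112/27
ω_s/ω_c = 112/27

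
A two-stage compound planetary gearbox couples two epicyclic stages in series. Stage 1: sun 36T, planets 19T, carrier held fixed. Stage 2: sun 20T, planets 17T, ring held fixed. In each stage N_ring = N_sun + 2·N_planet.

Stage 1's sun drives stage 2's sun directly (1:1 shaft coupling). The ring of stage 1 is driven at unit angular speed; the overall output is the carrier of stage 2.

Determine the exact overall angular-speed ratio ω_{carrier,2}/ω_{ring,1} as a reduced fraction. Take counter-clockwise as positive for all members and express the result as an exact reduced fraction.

Stage 1: N_ring = 36 + 2·19 = 74
Stage 1: 36(ω_s−ω_c) = −74(ω_r−ω_c),  ω_c=0, ω_r=1
Stage 1: ω_s = 0 − (74/36)(1−0) = -37/18
  ⇒ ω_s¹/ω_r¹ = -37/18
Stage 2: N_ring = 20 + 2·17 = 54
Stage 2: 20(ω_s−ω_c) = −54(ω_r−ω_c),  ω_r=0, ω_s=1
Stage 2: 20(1−ω_c) = −54(0−ω_c)  ⇒  74ω_c = 20  ⇒  ω_c = 10/37
  ⇒ ω_c²/ω_s² = 10/37
Coupling ω_s² = ω_s¹ ⇒ overall = -37/18 × 10/37 = -5/9

-5/9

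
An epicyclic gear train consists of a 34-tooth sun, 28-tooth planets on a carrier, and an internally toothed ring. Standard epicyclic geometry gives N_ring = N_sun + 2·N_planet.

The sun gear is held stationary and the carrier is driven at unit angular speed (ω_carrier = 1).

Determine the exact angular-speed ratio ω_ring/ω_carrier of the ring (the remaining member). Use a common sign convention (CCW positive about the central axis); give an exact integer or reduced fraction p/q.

62/45

N_ring = 34 + 2·28 = 90
34(ω_s−ω_c) = −90(ω_r−ω_c),  ω_s=0, ω_c=1
ω_r = 1 − (34/90)(0−1) = 62/45
ω_r/ω_c = 62/45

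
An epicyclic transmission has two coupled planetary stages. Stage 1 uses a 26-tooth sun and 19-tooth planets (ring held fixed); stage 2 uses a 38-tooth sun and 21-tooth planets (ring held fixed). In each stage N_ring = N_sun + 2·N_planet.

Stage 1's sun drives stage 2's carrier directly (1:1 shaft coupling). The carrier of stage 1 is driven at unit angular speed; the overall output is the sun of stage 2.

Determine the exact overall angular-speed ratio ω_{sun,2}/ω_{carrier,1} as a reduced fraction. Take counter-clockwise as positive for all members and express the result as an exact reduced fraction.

Stage 1: N_ring = 26 + 2·19 = 64
Stage 1: 26(ω_s−ω_c) = −64(ω_r−ω_c),  ω_r=0, ω_c=1
Stage 1: ω_s = 1 − (64/26)(0−1) = 45/13
  ⇒ ω_s¹/ω_c¹ = 45/13
Stage 2: N_ring = 38 + 2·21 = 80
Stage 2: 38(ω_s−ω_c) = −80(ω_r−ω_c),  ω_r=0, ω_c=1
Stage 2: ω_s = 1 − (80/38)(0−1) = 59/19
  ⇒ ω_s²/ω_c² = 59/19
Coupling ω_c² = ω_s¹ ⇒ overall = 45/13 × 59/19 = 2655/247

2655/247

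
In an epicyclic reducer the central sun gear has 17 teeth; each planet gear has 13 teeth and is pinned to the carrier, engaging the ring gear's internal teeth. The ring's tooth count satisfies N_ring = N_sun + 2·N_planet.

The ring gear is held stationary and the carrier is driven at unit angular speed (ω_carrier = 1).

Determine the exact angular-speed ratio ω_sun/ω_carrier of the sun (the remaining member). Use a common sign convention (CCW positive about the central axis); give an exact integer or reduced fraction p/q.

60/17

N_ring = 17 + 2·13 = 43
17(ω_s−ω_c) = −43(ω_r−ω_c),  ω_r=0, ω_c=1
ω_s = 1 − (43/17)(0−1) = 60/17
ω_s/ω_c = 60/17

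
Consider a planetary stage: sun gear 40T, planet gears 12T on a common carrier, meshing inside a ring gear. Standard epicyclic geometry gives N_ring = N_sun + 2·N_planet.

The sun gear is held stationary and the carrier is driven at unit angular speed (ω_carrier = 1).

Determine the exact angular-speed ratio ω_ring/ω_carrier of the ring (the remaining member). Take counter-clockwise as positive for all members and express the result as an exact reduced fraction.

N_ring = 40 + 2·12 = 64
40(ω_s−ω_c) = −64(ω_r−ω_c),  ω_s=0, ω_c=1
ω_r = 1 − (40/64)(0−1) = 13/8
ω_r/ω_c = 13/8

13/8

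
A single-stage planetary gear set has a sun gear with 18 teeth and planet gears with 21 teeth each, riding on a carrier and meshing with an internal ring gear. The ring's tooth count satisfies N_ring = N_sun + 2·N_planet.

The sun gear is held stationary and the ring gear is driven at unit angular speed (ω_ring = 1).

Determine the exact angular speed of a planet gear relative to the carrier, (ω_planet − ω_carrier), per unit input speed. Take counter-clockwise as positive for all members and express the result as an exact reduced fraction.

60/91

N_ring = 18 + 2·21 = 60
18(ω_s−ω_c) = −60(ω_r−ω_c),  ω_s=0, ω_r=1
18(0−ω_c) = −60(1−ω_c)  ⇒  78ω_c = 60  ⇒  ω_c = 10/13
sun–planet: 18·(0−10/13) = −21·(ω_p−ω_c)  ⇒  ω_p−ω_c = −(18/21)·(-10/13) = 60/91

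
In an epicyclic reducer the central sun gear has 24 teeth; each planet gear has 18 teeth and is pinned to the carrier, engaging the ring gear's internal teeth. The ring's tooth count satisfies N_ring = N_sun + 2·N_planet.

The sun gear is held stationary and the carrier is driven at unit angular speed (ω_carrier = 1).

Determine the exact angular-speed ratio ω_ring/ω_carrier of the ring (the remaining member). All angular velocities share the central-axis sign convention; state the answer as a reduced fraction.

7/5

N_ring = 24 + 2·18 = 60
24(ω_s−ω_c) = −60(ω_r−ω_c),  ω_s=0, ω_c=1
ω_r = 1 − (24/60)(0−1) = 7/5
ω_r/ω_c = 7/5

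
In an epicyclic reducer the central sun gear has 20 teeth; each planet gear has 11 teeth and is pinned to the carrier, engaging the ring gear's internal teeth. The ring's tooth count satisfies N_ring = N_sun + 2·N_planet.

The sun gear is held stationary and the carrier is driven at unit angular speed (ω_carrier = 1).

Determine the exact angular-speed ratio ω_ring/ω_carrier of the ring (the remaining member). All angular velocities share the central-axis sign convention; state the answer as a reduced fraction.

N_ring = 20 + 2·11 = 42
20(ω_s−ω_c) = −42(ω_r−ω_c),  ω_s=0, ω_c=1
ω_r = 1 − (20/42)(0−1) = 31/21
ω_r/ω_c = 31/21

31/21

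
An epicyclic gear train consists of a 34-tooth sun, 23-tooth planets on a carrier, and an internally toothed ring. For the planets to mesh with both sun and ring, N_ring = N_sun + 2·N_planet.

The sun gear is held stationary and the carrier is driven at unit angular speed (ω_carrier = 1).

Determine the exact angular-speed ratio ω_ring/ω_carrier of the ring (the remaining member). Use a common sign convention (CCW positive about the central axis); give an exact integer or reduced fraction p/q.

57/40

N_ring = 34 + 2·23 = 80
34(ω_s−ω_c) = −80(ω_r−ω_c),  ω_s=0, ω_c=1
ω_r = 1 − (34/80)(0−1) = 57/40
ω_r/ω_c = 57/40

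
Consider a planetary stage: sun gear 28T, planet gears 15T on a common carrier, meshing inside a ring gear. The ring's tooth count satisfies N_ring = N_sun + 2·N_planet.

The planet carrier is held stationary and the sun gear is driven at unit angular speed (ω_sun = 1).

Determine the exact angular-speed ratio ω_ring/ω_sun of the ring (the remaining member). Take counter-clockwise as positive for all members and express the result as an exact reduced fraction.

-14/29

N_ring = 28 + 2·15 = 58
28(ω_s−ω_c) = −58(ω_r−ω_c),  ω_c=0, ω_s=1
ω_r = 0 − (28/58)(1−0) = -14/29
ω_r/ω_s = -14/29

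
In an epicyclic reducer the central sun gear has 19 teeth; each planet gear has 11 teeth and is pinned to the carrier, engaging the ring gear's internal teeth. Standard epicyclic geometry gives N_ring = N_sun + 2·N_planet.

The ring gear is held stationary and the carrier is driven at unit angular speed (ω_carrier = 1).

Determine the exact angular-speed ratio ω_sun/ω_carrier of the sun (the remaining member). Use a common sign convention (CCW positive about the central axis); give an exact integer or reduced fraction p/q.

60/19

N_ring = 19 + 2·11 = 41
19(ω_s−ω_c) = −41(ω_r−ω_c),  ω_r=0, ω_c=1
ω_s = 1 − (41/19)(0−1) = 60/19
ω_s/ω_c = 60/19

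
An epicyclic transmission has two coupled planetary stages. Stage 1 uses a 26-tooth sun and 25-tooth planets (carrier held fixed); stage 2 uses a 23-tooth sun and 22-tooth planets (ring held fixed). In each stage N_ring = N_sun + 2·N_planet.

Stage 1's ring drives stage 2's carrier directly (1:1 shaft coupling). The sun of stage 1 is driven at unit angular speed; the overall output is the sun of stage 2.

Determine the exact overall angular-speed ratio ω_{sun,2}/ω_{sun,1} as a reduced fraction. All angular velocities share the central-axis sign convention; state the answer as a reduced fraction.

-585/437

Stage 1: N_ring = 26 + 2·25 = 76
Stage 1: 26(ω_s−ω_c) = −76(ω_r−ω_c),  ω_c=0, ω_s=1
Stage 1: ω_r = 0 − (26/76)(1−0) = -13/38
  ⇒ ω_r¹/ω_s¹ = -13/38
Stage 2: N_ring = 23 + 2·22 = 67
Stage 2: 23(ω_s−ω_c) = −67(ω_r−ω_c),  ω_r=0, ω_c=1
Stage 2: ω_s = 1 − (67/23)(0−1) = 90/23
  ⇒ ω_s²/ω_c² = 90/23
Coupling ω_c² = ω_r¹ ⇒ overall = -13/38 × 90/23 = -585/437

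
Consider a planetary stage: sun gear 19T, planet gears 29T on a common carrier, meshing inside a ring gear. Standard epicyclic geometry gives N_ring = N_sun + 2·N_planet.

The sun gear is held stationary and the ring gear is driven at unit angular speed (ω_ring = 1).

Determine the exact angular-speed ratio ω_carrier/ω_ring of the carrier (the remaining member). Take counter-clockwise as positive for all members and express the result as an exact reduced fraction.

N_ring = 19 + 2·29 = 77
19(ω_s−ω_c) = −77(ω_r−ω_c),  ω_s=0, ω_r=1
19(0−ω_c) = −77(1−ω_c)  ⇒  96ω_c = 77  ⇒  ω_c = 77/96
ω_c/ω_r = 77/96

77/96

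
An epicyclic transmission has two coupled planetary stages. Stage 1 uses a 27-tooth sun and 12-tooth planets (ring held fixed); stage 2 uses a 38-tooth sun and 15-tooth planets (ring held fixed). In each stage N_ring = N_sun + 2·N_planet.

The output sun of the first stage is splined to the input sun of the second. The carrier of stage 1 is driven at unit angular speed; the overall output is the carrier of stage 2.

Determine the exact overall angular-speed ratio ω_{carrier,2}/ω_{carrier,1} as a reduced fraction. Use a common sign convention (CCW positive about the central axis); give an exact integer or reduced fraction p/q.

494/477

Stage 1: N_ring = 27 + 2·12 = 51
Stage 1: 27(ω_s−ω_c) = −51(ω_r−ω_c),  ω_r=0, ω_c=1
Stage 1: ω_s = 1 − (51/27)(0−1) = 26/9
  ⇒ ω_s¹/ω_c¹ = 26/9
Stage 2: N_ring = 38 + 2·15 = 68
Stage 2: 38(ω_s−ω_c) = −68(ω_r−ω_c),  ω_r=0, ω_s=1
Stage 2: 38(1−ω_c) = −68(0−ω_c)  ⇒  106ω_c = 38  ⇒  ω_c = 19/53
  ⇒ ω_c²/ω_s² = 19/53
Coupling ω_s² = ω_s¹ ⇒ overall = 26/9 × 19/53 = 494/477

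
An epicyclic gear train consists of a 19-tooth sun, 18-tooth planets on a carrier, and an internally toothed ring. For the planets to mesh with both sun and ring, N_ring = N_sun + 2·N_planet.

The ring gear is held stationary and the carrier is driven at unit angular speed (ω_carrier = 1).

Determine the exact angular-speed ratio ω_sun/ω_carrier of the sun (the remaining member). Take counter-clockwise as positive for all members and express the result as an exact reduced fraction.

N_ring = 19 + 2·18 = 55
19(ω_s−ω_c) = −55(ω_r−ω_c),  ω_r=0, ω_c=1
ω_s = 1 − (55/19)(0−1) = 74/19
ω_s/ω_c = 74/19

74/19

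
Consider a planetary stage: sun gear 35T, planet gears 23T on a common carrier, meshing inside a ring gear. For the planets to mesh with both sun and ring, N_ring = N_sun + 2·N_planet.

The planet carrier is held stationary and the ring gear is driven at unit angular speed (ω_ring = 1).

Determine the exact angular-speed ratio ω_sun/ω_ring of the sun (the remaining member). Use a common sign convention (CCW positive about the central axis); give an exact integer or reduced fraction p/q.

-81/35

N_ring = 35 + 2·23 = 81
35(ω_s−ω_c) = −81(ω_r−ω_c),  ω_c=0, ω_r=1
ω_s = 0 − (81/35)(1−0) = -81/35
ω_s/ω_r = -81/35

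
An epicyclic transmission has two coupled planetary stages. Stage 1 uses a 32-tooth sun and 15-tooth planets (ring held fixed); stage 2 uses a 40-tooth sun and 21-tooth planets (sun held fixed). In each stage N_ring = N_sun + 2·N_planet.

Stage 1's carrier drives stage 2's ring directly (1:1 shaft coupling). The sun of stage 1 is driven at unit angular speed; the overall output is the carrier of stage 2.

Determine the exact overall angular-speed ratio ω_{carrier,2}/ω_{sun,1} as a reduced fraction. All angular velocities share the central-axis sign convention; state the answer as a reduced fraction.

Stage 1: N_ring = 32 + 2·15 = 62
Stage 1: 32(ω_s−ω_c) = −62(ω_r−ω_c),  ω_r=0, ω_s=1
Stage 1: 32(1−ω_c) = −62(0−ω_c)  ⇒  94ω_c = 32  ⇒  ω_c = 16/47
  ⇒ ω_c¹/ω_s¹ = 16/47
Stage 2: N_ring = 40 + 2·21 = 82
Stage 2: 40(ω_s−ω_c) = −82(ω_r−ω_c),  ω_s=0, ω_r=1
Stage 2: 40(0−ω_c) = −82(1−ω_c)  ⇒  122ω_c = 82  ⇒  ω_c = 41/61
  ⇒ ω_c²/ω_r² = 41/61
Coupling ω_r² = ω_c¹ ⇒ overall = 16/47 × 41/61 = 656/2867

656/2867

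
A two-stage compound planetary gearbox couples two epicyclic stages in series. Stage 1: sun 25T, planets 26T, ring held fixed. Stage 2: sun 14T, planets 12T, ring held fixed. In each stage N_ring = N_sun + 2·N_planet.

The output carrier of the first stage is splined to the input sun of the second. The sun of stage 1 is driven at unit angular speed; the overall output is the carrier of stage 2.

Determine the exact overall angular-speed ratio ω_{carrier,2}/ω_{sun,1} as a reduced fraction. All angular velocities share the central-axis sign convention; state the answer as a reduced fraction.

175/2652

Stage 1: N_ring = 25 + 2·26 = 77
Stage 1: 25(ω_s−ω_c) = −77(ω_r−ω_c),  ω_r=0, ω_s=1
Stage 1: 25(1−ω_c) = −77(0−ω_c)  ⇒  102ω_c = 25  ⇒  ω_c = 25/102
  ⇒ ω_c¹/ω_s¹ = 25/102
Stage 2: N_ring = 14 + 2·12 = 38
Stage 2: 14(ω_s−ω_c) = −38(ω_r−ω_c),  ω_r=0, ω_s=1
Stage 2: 14(1−ω_c) = −38(0−ω_c)  ⇒  52ω_c = 14  ⇒  ω_c = 7/26
  ⇒ ω_c²/ω_s² = 7/26
Coupling ω_s² = ω_c¹ ⇒ overall = 25/102 × 7/26 = 175/2652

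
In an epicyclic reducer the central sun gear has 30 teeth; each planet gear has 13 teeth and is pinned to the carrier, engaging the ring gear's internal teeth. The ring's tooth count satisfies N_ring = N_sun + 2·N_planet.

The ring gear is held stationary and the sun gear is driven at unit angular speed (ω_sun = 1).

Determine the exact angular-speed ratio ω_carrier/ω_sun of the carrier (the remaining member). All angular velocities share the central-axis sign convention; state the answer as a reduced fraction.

N_ring = 30 + 2·13 = 56
30(ω_s−ω_c) = −56(ω_r−ω_c),  ω_r=0, ω_s=1
30(1−ω_c) = −56(0−ω_c)  ⇒  86ω_c = 30  ⇒  ω_c = 15/43
ω_c/ω_s = 15/43

15/43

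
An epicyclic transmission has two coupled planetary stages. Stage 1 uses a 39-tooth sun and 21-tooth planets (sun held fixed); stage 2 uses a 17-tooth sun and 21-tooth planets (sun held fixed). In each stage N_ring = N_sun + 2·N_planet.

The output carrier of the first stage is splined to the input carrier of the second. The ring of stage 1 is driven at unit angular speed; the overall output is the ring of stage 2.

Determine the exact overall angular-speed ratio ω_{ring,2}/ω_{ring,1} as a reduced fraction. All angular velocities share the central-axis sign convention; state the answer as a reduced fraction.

Stage 1: N_ring = 39 + 2·21 = 81
Stage 1: 39(ω_s−ω_c) = −81(ω_r−ω_c),  ω_s=0, ω_r=1
Stage 1: 39(0−ω_c) = −81(1−ω_c)  ⇒  120ω_c = 81  ⇒  ω_c = 27/40
  ⇒ ω_c¹/ω_r¹ = 27/40
Stage 2: N_ring = 17 + 2·21 = 59
Stage 2: 17(ω_s−ω_c) = −59(ω_r−ω_c),  ω_s=0, ω_c=1
Stage 2: ω_r = 1 − (17/59)(0−1) = 76/59
  ⇒ ω_r²/ω_c² = 76/59
Coupling ω_c² = ω_c¹ ⇒ overall = 27/40 × 76/59 = 513/590

513/590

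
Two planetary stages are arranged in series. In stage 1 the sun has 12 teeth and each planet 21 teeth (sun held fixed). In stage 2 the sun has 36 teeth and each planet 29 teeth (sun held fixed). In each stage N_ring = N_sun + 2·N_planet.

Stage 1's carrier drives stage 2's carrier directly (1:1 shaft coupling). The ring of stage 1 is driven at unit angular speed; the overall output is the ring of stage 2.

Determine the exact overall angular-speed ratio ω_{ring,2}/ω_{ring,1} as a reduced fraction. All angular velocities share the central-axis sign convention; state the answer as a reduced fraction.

585/517

Stage 1: N_ring = 12 + 2·21 = 54
Stage 1: 12(ω_s−ω_c) = −54(ω_r−ω_c),  ω_s=0, ω_r=1
Stage 1: 12(0−ω_c) = −54(1−ω_c)  ⇒  66ω_c = 54  ⇒  ω_c = 9/11
  ⇒ ω_c¹/ω_r¹ = 9/11
Stage 2: N_ring = 36 + 2·29 = 94
Stage 2: 36(ω_s−ω_c) = −94(ω_r−ω_c),  ω_s=0, ω_c=1
Stage 2: ω_r = 1 − (36/94)(0−1) = 65/47
  ⇒ ω_r²/ω_c² = 65/47
Coupling ω_c² = ω_c¹ ⇒ overall = 9/11 × 65/47 = 585/517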